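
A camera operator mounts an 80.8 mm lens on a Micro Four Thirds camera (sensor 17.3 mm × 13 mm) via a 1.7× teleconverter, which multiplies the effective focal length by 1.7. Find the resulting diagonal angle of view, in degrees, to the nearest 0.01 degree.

9.01°

Effective focal length f = 80.8 × 1.7 = 137.36 mm.
Sensor diagonal = √(17.3² + 13²) = √468.2900 ≈ 21.6400 mm.
α = 2·arctan(21.640 / (2 × 137.36)) = 2·arctan(0.07877) ≈ 9.0079°.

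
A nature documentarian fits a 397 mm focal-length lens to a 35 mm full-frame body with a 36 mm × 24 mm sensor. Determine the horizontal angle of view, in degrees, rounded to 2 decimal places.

Angle of view α = 2·arctan(w/2f) with w = 36 mm and f = 397 mm.
w/2f = 0.04534; arctan(0.04534) ≈ 2.5960°, so α ≈ 5.1920°.

5.19°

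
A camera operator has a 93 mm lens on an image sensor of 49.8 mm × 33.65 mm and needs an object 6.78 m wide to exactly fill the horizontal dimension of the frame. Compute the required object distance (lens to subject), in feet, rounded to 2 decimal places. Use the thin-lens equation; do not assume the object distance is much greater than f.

41.85 ft

W: 6.78 m = 6780 mm.
Magnification m = w/W = dᵢ/dₒ; combined with 1/f = 1/dₒ + 1/dᵢ this gives dₒ = f·(1 + W/w).
dₒ = 93 mm × (1 + 6780/49.8) = 93 × 137.1446 ≈ 12754.446 mm = 12754.446/304.8 ft = 41.8453 ft.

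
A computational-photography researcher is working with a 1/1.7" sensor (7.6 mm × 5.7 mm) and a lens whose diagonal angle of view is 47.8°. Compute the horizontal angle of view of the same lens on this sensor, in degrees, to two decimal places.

39.04°

Sensor diagonal = √(7.6² + 5.7²) = √90.2500 ≈ 9.5000 mm.
From the diagonal AOV: f = 9.5000 / (2·tan(23.9°)) = 9.5000 / 0.88628 ≈ 10.7190 mm.
Horizontal AOV = 2·arctan(7.6 / (2 × 10.7190)) = 2·arctan(0.35451) ≈ 39.0400°.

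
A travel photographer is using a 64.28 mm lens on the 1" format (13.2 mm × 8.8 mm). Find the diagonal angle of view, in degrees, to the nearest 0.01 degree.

14.07°

Sensor diagonal = √(13.2² + 8.8²) = √251.6800 ≈ 15.8644 mm.
Angle of view α = 2·arctan(d/2f) with d = 15.8644 mm and f = 64.28 mm.
d/2f = 0.12340; arctan(0.12340) ≈ 7.0348°, so α ≈ 14.0696°.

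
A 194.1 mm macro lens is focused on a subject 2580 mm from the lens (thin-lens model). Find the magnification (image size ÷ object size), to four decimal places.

0.0814×

Thin lens: 1/f = 1/dₒ + 1/dᵢ → 1/dᵢ = 1/194.1 − 1/2580 = 0.0047644 mm⁻¹, so dᵢ ≈ 209.8906 mm.
Magnification m = dᵢ/dₒ = 209.8906/2580 ≈ 0.08135.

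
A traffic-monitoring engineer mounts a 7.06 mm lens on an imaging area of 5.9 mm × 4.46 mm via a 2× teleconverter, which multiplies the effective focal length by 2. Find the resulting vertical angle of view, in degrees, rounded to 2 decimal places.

17.95°

Effective focal length f = 7.06 × 2 = 14.12 mm.
α = 2·arctan(4.46 / (2 × 14.12)) = 2·arctan(0.15793) ≈ 17.9494°.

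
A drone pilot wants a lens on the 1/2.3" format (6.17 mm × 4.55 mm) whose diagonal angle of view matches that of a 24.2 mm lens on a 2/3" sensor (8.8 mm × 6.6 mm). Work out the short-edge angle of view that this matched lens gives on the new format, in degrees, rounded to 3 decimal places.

Sensor diagonal = √(8.8² + 6.6²) = √121.0000 ≈ 11.0000 mm.
Sensor diagonal = √(6.17² + 4.55²) = √58.7714 ≈ 7.6663 mm.
Equal diagonal AOV ⇒ f₂ = f₁ · 7.6663/11.0000 = 24.2 × 0.69693 ≈ 16.8658 mm.
Short-edge AOV on the new format = 2·arctan(4.55 / (2 × 16.8658)) = 2·arctan(0.13489) ≈ 15.3644°.

15.364°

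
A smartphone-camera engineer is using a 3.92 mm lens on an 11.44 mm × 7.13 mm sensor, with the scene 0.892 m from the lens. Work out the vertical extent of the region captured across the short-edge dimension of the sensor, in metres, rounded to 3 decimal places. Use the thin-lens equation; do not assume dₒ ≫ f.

dₒ: 0.892 m = 892 mm.
Similar triangles through the lens centre give W/dₒ = h/dᵢ; with 1/f = 1/dₒ + 1/dᵢ this gives W = h·(dₒ − f)/f.
W = 7.13 mm × (892 − 3.92) / 3.92 = 7.13 × 226.5510 ≈ 1615.309 mm = 1.61531 m.

1.615 m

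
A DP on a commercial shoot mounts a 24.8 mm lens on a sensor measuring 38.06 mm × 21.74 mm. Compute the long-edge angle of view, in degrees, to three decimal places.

75.001°

Angle of view α = 2·arctan(w/2f) with w = 38.06 mm and f = 24.8 mm.
w/2f = 0.76734; arctan(0.76734) ≈ 37.5004°, so α ≈ 75.0008°.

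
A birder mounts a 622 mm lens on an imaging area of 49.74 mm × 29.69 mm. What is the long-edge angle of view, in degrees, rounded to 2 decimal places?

Angle of view α = 2·arctan(w/2f) with w = 49.74 mm and f = 622 mm.
w/2f = 0.03998; arctan(0.03998) ≈ 2.2897°, so α ≈ 4.5794°.

4.58°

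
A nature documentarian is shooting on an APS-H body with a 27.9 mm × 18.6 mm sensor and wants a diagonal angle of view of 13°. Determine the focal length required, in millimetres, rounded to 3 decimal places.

Sensor diagonal = √(27.9² + 18.6²) = √1124.3700 ≈ 33.5316 mm.
From α = 2·arctan(d/2f) we get f = d / (2·tan(α/2)).
With d = 33.5316 mm and α/2 = 6.5°, tan(α/2) ≈ 0.11394, so f ≈ 33.5316 / 0.22787 ≈ 147.1517 mm.

147.152 mm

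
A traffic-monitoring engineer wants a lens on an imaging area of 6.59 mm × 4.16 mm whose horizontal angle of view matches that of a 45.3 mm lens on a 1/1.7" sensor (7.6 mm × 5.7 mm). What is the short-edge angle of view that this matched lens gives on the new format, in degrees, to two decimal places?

6.06°

Equal horizontal AOV ⇒ f₂ = f₁ · 6.59/7.6 = 45.3 × 0.86711 ≈ 39.2799 mm.
Short-edge AOV on the new format = 2·arctan(4.16 / (2 × 39.2799)) = 2·arctan(0.05295) ≈ 6.0623°.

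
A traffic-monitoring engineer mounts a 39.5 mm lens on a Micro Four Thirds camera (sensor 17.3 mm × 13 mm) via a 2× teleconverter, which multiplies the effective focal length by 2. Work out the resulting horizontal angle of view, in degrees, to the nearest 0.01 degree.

12.50°

Effective focal length f = 39.5 × 2 = 79 mm.
α = 2·arctan(17.3 / (2 × 79)) = 2·arctan(0.10949) ≈ 12.4973°.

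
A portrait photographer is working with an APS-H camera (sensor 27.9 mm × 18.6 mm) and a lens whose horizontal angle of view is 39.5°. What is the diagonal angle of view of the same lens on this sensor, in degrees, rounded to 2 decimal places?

From the horizontal AOV: f = 27.9 / (2·tan(19.75°)) = 27.9 / 0.71807 ≈ 38.8540 mm.
Sensor diagonal = √(27.9² + 18.6²) = √1124.3700 ≈ 33.5316 mm.
Diagonal AOV = 2·arctan(33.5316 / (2 × 38.8540)) = 2·arctan(0.43151) ≈ 46.6812°.

46.68°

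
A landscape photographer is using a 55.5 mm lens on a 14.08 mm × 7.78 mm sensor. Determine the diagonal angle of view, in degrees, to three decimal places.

16.492°

Sensor diagonal = √(14.08² + 7.78²) = √258.7748 ≈ 16.0865 mm.
Angle of view α = 2·arctan(d/2f) with d = 16.0865 mm and f = 55.5 mm.
d/2f = 0.14492; arctan(0.14492) ≈ 8.2461°, so α ≈ 16.4922°.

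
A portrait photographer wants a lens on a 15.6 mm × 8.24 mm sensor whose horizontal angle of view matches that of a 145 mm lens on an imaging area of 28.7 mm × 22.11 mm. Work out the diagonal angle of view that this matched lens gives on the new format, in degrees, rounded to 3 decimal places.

Equal horizontal AOV ⇒ f₂ = f₁ · 15.6/28.7 = 145 × 0.54355 ≈ 78.8153 mm.
Sensor diagonal = √(15.6² + 8.24²) = √311.2576 ≈ 17.6425 mm.
Diagonal AOV on the new format = 2·arctan(17.6425 / (2 × 78.8153)) = 2·arctan(0.11192) ≈ 12.7723°.

12.772°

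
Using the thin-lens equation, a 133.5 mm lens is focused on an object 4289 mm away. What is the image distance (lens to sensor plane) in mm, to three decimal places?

137.789 mm

1/dᵢ = 1/f − 1/dₒ = 1/133.5 − 1/4289 = 0.0072575 mm⁻¹.
dᵢ = 1/0.0072575 ≈ 137.7888 mm.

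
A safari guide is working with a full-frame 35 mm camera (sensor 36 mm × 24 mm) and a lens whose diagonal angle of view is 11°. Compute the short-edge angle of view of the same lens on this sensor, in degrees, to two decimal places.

6.11°

Sensor diagonal = √(36² + 24²) = √1872.0000 ≈ 43.2666 mm.
From the diagonal AOV: f = 43.2666 / (2·tan(5.5°)) = 43.2666 / 0.19258 ≈ 224.6705 mm.
Short-edge AOV = 2·arctan(24 / (2 × 224.6705)) = 2·arctan(0.05341) ≈ 6.1147°.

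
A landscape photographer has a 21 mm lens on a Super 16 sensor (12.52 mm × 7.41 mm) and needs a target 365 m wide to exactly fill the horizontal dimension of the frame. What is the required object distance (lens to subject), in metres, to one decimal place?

612.2 m

W: 365 m = 365000 mm.
Magnification m = w/W = dᵢ/dₒ; combined with 1/f = 1/dₒ + 1/dᵢ this gives dₒ = f·(1 + W/w).
dₒ = 21 mm × (1 + 365000/12.52) = 21 × 29154.3546 ≈ 612241.447 mm = 612.241 m.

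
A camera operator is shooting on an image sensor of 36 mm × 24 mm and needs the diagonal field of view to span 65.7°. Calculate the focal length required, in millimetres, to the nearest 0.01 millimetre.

33.50 mm

Sensor diagonal = √(36² + 24²) = √1872.0000 ≈ 43.2666 mm.
From α = 2·arctan(d/2f) we get f = d / (2·tan(α/2)).
With d = 43.2666 mm and α/2 = 32.85°, tan(α/2) ≈ 0.64569, so f ≈ 43.2666 / 1.29138 ≈ 33.5041 mm.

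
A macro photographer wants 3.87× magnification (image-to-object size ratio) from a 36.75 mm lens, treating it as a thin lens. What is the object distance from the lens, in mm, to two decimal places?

46.25 mm

With m = dᵢ/dₒ and 1/f = 1/dₒ + 1/dᵢ, substituting dᵢ = m·dₒ gives 1/f = (1 + 1/m)/dₒ, hence dₒ = f·(1 + 1/m).
dₒ = 36.75 × (1 + 1/3.87) = 36.75 × 1.25840 ≈ 46.246 mm.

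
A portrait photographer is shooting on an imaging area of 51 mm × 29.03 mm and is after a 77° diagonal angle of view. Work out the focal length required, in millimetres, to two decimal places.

Sensor diagonal = √(51² + 29.03²) = √3443.7409 ≈ 58.6834 mm.
From α = 2·arctan(d/2f) we get f = d / (2·tan(α/2)).
With d = 58.6834 mm and α/2 = 38.5°, tan(α/2) ≈ 0.79544, so f ≈ 58.6834 / 1.59087 ≈ 36.8876 mm.

36.89 mm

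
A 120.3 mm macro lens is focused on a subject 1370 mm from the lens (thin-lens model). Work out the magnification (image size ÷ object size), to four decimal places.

Thin lens: 1/f = 1/dₒ + 1/dᵢ → 1/dᵢ = 1/120.3 − 1/1370 = 0.0075826 mm⁻¹, so dᵢ ≈ 131.8805 mm.
Magnification m = dᵢ/dₒ = 131.8805/1370 ≈ 0.09626.

0.0963×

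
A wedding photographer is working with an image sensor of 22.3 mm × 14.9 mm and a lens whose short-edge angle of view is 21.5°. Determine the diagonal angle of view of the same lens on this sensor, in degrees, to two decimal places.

37.73°

From the short-edge AOV: f = 14.9 / (2·tan(10.75°)) = 14.9 / 0.37971 ≈ 39.2403 mm.
Sensor diagonal = √(22.3² + 14.9²) = √719.3000 ≈ 26.8198 mm.
Diagonal AOV = 2·arctan(26.8198 / (2 × 39.2403)) = 2·arctan(0.34174) ≈ 37.7345°.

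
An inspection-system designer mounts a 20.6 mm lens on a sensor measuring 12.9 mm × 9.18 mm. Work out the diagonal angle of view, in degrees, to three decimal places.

Sensor diagonal = √(12.9² + 9.18²) = √250.6824 ≈ 15.8330 mm.
Angle of view α = 2·arctan(d/2f) with d = 15.8330 mm and f = 20.6 mm.
d/2f = 0.38429; arctan(0.38429) ≈ 21.0215°, so α ≈ 42.0430°.

42.043°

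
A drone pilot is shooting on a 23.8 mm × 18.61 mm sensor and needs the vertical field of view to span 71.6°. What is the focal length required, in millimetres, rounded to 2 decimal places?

12.90 mm

From α = 2·arctan(h/2f) we get f = h / (2·tan(α/2)).
With h = 18.61 mm and α/2 = 35.8°, tan(α/2) ≈ 0.72122, so f ≈ 18.61 / 1.44245 ≈ 12.9017 mm.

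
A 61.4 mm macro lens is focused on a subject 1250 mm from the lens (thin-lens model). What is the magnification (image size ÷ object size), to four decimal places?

Thin lens: 1/f = 1/dₒ + 1/dᵢ → 1/dᵢ = 1/61.4 − 1/1250 = 0.0154866 mm⁻¹, so dᵢ ≈ 64.5718 mm.
Magnification m = dᵢ/dₒ = 64.5718/1250 ≈ 0.05166.

0.0517×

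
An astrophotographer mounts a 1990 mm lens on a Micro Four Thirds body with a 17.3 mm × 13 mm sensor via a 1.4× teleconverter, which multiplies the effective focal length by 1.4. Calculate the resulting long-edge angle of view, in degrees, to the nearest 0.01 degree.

Effective focal length f = 1990 × 1.4 = 2786 mm.
α = 2·arctan(17.3 / (2 × 2786)) = 2·arctan(0.00310) ≈ 0.3558°.

0.36°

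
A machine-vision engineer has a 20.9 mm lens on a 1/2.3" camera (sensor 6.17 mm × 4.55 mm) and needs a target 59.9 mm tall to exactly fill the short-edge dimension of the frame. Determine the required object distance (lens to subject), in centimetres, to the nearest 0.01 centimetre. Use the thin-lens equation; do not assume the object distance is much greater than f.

Magnification m = h/W = dᵢ/dₒ; combined with 1/f = 1/dₒ + 1/dᵢ this gives dₒ = f·(1 + W/h).
dₒ = 20.9 mm × (1 + 59.9/4.55) = 20.9 × 14.1648 ≈ 296.045 mm = 29.6045 cm.

29.60 cm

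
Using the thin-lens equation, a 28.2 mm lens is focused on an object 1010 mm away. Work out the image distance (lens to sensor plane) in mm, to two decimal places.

1/dᵢ = 1/f − 1/dₒ = 1/28.2 − 1/1010 = 0.0344709 mm⁻¹.
dᵢ = 1/0.0344709 ≈ 29.0100 mm.

29.01 mm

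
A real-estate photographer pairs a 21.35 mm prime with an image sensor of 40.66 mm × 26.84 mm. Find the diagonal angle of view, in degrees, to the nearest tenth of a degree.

Sensor diagonal = √(40.66² + 26.84²) = √2373.6212 ≈ 48.7198 mm.
Angle of view α = 2·arctan(d/2f) with d = 48.7198 mm and f = 21.35 mm.
d/2f = 1.14098; arctan(1.14098) ≈ 48.7674°, so α ≈ 97.5348°.

97.5°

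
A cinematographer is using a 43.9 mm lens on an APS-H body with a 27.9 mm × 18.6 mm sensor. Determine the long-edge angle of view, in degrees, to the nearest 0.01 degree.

35.26°

Angle of view α = 2·arctan(w/2f) with w = 27.9 mm and f = 43.9 mm.
w/2f = 0.31777; arctan(0.31777) ≈ 17.6286°, so α ≈ 35.2571°.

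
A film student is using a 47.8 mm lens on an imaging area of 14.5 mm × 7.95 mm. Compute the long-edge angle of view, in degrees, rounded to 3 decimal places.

17.249°

Angle of view α = 2·arctan(w/2f) with w = 14.5 mm and f = 47.8 mm.
w/2f = 0.15167; arctan(0.15167) ≈ 8.6245°, so α ≈ 17.2490°.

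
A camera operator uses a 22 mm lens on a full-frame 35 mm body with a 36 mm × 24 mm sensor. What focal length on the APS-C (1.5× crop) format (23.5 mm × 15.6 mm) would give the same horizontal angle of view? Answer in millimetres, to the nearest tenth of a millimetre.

Equal angle of view means equal width/f ratio, so f₂ = f₁ · (width₂/width₁) = 22 × 23.5/36.
f₂ = 22 × 0.65278 ≈ 14.361 mm.

14.4 mm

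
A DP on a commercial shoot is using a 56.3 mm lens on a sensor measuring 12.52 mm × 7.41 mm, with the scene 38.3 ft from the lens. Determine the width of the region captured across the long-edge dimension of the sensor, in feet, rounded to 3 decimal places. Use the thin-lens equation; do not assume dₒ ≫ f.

8.476 ft

dₒ: 38.3 ft × 304.8 mm/ft = 11673.84 mm.
Similar triangles through the lens centre give W/dₒ = w/dᵢ; with 1/f = 1/dₒ + 1/dᵢ this gives W = w·(dₒ − f)/f.
W = 12.52 mm × (11673.8 − 56.3) / 56.3 = 12.52 × 206.3506 ≈ 2583.510 mm = 2583.510/304.8 ft = 8.47608 ft.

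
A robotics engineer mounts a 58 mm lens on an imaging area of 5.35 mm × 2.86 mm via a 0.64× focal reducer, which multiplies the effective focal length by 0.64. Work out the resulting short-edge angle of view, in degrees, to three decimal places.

4.412°

Effective focal length f = 58 × 0.64 = 37.12 mm.
α = 2·arctan(2.86 / (2 × 37.12)) = 2·arctan(0.03852) ≈ 4.4123°.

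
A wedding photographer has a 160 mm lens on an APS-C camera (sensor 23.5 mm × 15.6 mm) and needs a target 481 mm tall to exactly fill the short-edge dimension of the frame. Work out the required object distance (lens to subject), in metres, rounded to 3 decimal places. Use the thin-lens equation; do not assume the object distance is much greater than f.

Magnification m = h/W = dᵢ/dₒ; combined with 1/f = 1/dₒ + 1/dᵢ this gives dₒ = f·(1 + W/h).
dₒ = 160 mm × (1 + 481/15.6) = 160 × 31.8333 ≈ 5093.333 mm = 5.09333 m.

5.093 m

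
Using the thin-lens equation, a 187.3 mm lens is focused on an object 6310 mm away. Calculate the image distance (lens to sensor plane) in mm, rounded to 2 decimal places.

193.03 mm

1/dᵢ = 1/f − 1/dₒ = 1/187.3 − 1/6310 = 0.0051805 mm⁻¹.
dᵢ = 1/0.0051805 ≈ 193.0297 mm.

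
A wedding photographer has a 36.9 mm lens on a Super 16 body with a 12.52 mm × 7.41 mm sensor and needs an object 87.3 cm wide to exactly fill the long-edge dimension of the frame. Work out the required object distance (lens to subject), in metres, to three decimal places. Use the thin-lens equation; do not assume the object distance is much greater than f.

2.610 m

W: 87.3 cm = 873 mm.
Magnification m = w/W = dᵢ/dₒ; combined with 1/f = 1/dₒ + 1/dᵢ this gives dₒ = f·(1 + W/w).
dₒ = 36.9 mm × (1 + 873/12.52) = 36.9 × 70.7284 ≈ 2609.879 mm = 2.60988 m.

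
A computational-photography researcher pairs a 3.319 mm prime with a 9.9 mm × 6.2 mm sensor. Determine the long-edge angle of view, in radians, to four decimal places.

Angle of view α = 2·arctan(w/2f) with w = 9.9 mm and f = 3.319 mm.
w/2f = 1.49141; arctan(1.49141) ≈ 0.9801 rad, so α ≈ 1.9603 rad.

1.9603 rad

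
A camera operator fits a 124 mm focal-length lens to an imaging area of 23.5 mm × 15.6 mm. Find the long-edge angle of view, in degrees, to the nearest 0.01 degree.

Angle of view α = 2·arctan(w/2f) with w = 23.5 mm and f = 124 mm.
w/2f = 0.09476; arctan(0.09476) ≈ 5.4131°, so α ≈ 10.8261°.

10.83°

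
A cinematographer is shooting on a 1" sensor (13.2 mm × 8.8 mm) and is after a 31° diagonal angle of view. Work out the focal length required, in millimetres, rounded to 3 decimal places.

Sensor diagonal = √(13.2² + 8.8²) = √251.6800 ≈ 15.8644 mm.
From α = 2·arctan(d/2f) we get f = d / (2·tan(α/2)).
With d = 15.8644 mm and α/2 = 15.5°, tan(α/2) ≈ 0.27732, so f ≈ 15.8644 / 0.55465 ≈ 28.6026 mm.

28.603 mm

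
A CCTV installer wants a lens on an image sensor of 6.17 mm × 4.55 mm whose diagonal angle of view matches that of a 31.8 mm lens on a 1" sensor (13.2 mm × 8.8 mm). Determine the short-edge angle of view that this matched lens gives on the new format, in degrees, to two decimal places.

Sensor diagonal = √(13.2² + 8.8²) = √251.6800 ≈ 15.8644 mm.
Sensor diagonal = √(6.17² + 4.55²) = √58.7714 ≈ 7.6663 mm.
Equal diagonal AOV ⇒ f₂ = f₁ · 7.6663/15.8644 = 31.8 × 0.48324 ≈ 15.3669 mm.
Short-edge AOV on the new format = 2·arctan(4.55 / (2 × 15.3669)) = 2·arctan(0.14805) ≈ 16.8424°.

16.84°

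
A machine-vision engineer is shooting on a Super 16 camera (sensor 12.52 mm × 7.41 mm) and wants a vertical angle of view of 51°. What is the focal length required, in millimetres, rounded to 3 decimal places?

From α = 2·arctan(h/2f) we get f = h / (2·tan(α/2)).
With h = 7.41 mm and α/2 = 25.5°, tan(α/2) ≈ 0.47698, so f ≈ 7.41 / 0.95395 ≈ 7.7677 mm.

7.768 mm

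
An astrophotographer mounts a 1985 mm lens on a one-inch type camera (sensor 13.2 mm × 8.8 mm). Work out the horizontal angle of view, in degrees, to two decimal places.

0.38°

Angle of view α = 2·arctan(w/2f) with w = 13.2 mm and f = 1985 mm.
w/2f = 0.00332; arctan(0.00332) ≈ 0.1905°, so α ≈ 0.3810°.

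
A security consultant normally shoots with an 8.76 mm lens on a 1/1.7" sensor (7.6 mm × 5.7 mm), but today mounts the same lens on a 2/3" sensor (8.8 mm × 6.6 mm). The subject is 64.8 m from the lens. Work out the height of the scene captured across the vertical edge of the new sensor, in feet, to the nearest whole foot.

160 ft

The focal length stays 8.76 mm; the relevant sensor dimension is now h = 6.6 mm. Object distance dₒ = 64.8 m = 64800 mm.
Thin-lens field height W = h·(dₒ − f)/f = 6.6 × (64800 − 8.76)/8.76 ≈ 48815.318 mm = 48815.318/304.8 ft = 160.155 ft.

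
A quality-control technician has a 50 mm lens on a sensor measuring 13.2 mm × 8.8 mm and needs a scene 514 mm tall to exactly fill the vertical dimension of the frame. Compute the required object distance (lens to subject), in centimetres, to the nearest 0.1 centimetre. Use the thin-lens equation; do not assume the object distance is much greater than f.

Magnification m = h/W = dᵢ/dₒ; combined with 1/f = 1/dₒ + 1/dᵢ this gives dₒ = f·(1 + W/h).
dₒ = 50 mm × (1 + 514/8.8) = 50 × 59.4091 ≈ 2970.455 mm = 297.045 cm.

297.0 cm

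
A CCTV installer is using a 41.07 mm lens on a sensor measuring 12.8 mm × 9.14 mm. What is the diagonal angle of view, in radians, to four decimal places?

Sensor diagonal = √(12.8² + 9.14²) = √247.3796 ≈ 15.7283 mm.
Angle of view α = 2·arctan(d/2f) with d = 15.7283 mm and f = 41.07 mm.
d/2f = 0.19148; arctan(0.19148) ≈ 0.1892 rad, so α ≈ 0.3784 rad.

0.3784 rad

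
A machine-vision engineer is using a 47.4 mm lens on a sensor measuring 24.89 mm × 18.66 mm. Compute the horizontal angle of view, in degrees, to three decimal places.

Angle of view α = 2·arctan(w/2f) with w = 24.89 mm and f = 47.4 mm.
w/2f = 0.26255; arctan(0.26255) ≈ 14.7111°, so α ≈ 29.4223°.

29.422°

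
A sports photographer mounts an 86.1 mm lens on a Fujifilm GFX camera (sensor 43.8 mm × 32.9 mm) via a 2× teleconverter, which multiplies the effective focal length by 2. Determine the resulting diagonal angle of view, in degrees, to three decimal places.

18.075°

Effective focal length f = 86.1 × 2 = 172.2 mm.
Sensor diagonal = √(43.8² + 32.9²) = √3000.8500 ≈ 54.7800 mm.
α = 2·arctan(54.780 / (2 × 172.2)) = 2·arctan(0.15906) ≈ 18.0754°.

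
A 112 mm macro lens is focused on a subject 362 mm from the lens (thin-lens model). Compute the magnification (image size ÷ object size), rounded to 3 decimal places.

0.448×

Thin lens: 1/f = 1/dₒ + 1/dᵢ → 1/dᵢ = 1/112 − 1/362 = 0.0061661 mm⁻¹, so dᵢ ≈ 162.1760 mm.
Magnification m = dᵢ/dₒ = 162.1760/362 ≈ 0.44800.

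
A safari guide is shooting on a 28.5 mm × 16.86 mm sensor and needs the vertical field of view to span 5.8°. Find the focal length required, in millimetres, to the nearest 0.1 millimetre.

From α = 2·arctan(h/2f) we get f = h / (2·tan(α/2)).
With h = 16.86 mm and α/2 = 2.9°, tan(α/2) ≈ 0.05066, so f ≈ 16.86 / 0.10132 ≈ 166.4107 mm.

166.4 mm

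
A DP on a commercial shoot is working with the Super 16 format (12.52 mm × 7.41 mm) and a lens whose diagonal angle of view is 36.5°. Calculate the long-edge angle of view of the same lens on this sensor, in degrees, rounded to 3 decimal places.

Sensor diagonal = √(12.52² + 7.41²) = √211.6585 ≈ 14.5485 mm.
From the diagonal AOV: f = 14.5485 / (2·tan(18.25°)) = 14.5485 / 0.65950 ≈ 22.0598 mm.
Long-edge AOV = 2·arctan(12.52 / (2 × 22.0598)) = 2·arctan(0.28377) ≈ 31.6851°.

31.685°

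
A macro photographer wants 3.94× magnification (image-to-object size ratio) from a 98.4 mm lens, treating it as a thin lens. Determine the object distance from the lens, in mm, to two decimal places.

123.37 mm

With m = dᵢ/dₒ and 1/f = 1/dₒ + 1/dᵢ, substituting dᵢ = m·dₒ gives 1/f = (1 + 1/m)/dₒ, hence dₒ = f·(1 + 1/m).
dₒ = 98.4 × (1 + 1/3.94) = 98.4 × 1.25381 ≈ 123.375 mm.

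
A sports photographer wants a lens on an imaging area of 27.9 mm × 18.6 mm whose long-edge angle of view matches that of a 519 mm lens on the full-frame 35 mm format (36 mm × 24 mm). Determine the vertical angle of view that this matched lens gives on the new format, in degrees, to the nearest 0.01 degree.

2.65°

Equal long-edge AOV ⇒ f₂ = f₁ · 27.9/36 = 519 × 0.77500 ≈ 402.2250 mm.
Vertical AOV on the new format = 2·arctan(18.6 / (2 × 402.2250)) = 2·arctan(0.02312) ≈ 2.6490°.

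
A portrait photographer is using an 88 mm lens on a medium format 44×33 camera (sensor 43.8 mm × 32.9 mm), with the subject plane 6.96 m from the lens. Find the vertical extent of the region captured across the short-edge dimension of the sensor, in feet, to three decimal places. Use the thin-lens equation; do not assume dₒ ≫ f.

8.429 ft

dₒ: 6.96 m = 6960 mm.
Similar triangles through the lens centre give W/dₒ = h/dᵢ; with 1/f = 1/dₒ + 1/dᵢ this gives W = h·(dₒ − f)/f.
W = 32.9 mm × (6960 − 88) / 88 = 32.9 × 78.0909 ≈ 2569.191 mm = 2569.191/304.8 ft = 8.4291 ft.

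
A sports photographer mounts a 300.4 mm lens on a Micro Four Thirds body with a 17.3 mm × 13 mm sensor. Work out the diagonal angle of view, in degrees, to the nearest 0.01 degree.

Sensor diagonal = √(17.3² + 13²) = √468.2900 ≈ 21.6400 mm.
Angle of view α = 2·arctan(d/2f) with d = 21.6400 mm and f = 300.4 mm.
d/2f = 0.03602; arctan(0.03602) ≈ 2.0628°, so α ≈ 4.1257°.

4.13°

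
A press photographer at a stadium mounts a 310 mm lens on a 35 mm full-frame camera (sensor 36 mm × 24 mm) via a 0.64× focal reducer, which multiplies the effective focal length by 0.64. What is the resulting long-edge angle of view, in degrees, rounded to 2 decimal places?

Effective focal length f = 310 × 0.64 = 198.4 mm.
α = 2·arctan(36 / (2 × 198.4)) = 2·arctan(0.09073) ≈ 10.3680°.

10.37°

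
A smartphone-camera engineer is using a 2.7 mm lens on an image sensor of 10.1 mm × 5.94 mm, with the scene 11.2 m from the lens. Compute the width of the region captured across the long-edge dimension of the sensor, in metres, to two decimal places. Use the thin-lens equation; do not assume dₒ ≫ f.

dₒ: 11.2 m = 11200 mm.
Similar triangles through the lens centre give W/dₒ = w/dᵢ; with 1/f = 1/dₒ + 1/dᵢ this gives W = w·(dₒ − f)/f.
W = 10.1 mm × (11200 − 2.7) / 2.7 = 10.1 × 4147.1481 ≈ 41886.196 mm = 41.8862 m.

41.89 m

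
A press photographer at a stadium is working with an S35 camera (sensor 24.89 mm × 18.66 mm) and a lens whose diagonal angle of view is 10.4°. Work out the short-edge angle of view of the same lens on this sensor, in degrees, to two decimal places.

Sensor diagonal = √(24.89² + 18.66²) = √967.7077 ≈ 31.1080 mm.
From the diagonal AOV: f = 31.1080 / (2·tan(5.2°)) = 31.1080 / 0.18201 ≈ 170.9097 mm.
Short-edge AOV = 2·arctan(18.66 / (2 × 170.9097)) = 2·arctan(0.05459) ≈ 6.2494°.

6.25°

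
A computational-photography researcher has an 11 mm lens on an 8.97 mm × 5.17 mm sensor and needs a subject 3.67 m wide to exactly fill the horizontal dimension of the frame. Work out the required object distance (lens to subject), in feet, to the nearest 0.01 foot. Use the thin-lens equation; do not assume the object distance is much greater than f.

W: 3.67 m = 3670 mm.
Magnification m = w/W = dᵢ/dₒ; combined with 1/f = 1/dₒ + 1/dᵢ this gives dₒ = f·(1 + W/w).
dₒ = 11 mm × (1 + 3670/8.97) = 11 × 410.1416 ≈ 4511.557 mm = 4511.557/304.8 ft = 14.8017 ft.

14.80 ft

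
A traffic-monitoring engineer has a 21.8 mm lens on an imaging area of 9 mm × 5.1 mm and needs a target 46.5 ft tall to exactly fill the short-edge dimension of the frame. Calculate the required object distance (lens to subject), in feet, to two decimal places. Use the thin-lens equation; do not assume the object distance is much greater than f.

W: 46.5 ft × 304.8 mm/ft = 14173.20 mm.
Magnification m = h/W = dᵢ/dₒ; combined with 1/f = 1/dₒ + 1/dᵢ this gives dₒ = f·(1 + W/h).
dₒ = 21.8 mm × (1 + 14173.2/5.1) = 21.8 × 2780.0587 ≈ 60605.280 mm = 60605.280/304.8 ft = 198.836 ft.

198.84 ft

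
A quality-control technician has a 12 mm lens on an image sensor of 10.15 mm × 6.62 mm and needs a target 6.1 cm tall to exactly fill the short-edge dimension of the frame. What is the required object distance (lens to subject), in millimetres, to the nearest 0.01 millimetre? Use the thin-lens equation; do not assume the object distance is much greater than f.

W: 6.1 cm = 61 mm.
Magnification m = h/W = dᵢ/dₒ; combined with 1/f = 1/dₒ + 1/dᵢ this gives dₒ = f·(1 + W/h).
dₒ = 12 mm × (1 + 61/6.62) = 12 × 10.2145 ≈ 122.574 mm.

122.57 mm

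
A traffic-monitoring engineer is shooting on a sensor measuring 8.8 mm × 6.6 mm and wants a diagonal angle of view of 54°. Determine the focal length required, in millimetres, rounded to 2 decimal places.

Sensor diagonal = √(8.8² + 6.6²) = √121.0000 ≈ 11.0000 mm.
From α = 2·arctan(d/2f) we get f = d / (2·tan(α/2)).
With d = 11.0000 mm and α/2 = 27°, tan(α/2) ≈ 0.50953, so f ≈ 11.0000 / 1.01905 ≈ 10.7944 mm.

10.79 mm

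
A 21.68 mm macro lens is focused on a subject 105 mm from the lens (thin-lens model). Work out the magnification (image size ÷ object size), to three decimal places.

Thin lens: 1/f = 1/dₒ + 1/dᵢ → 1/dᵢ = 1/21.68 − 1/105 = 0.0366017 mm⁻¹, so dᵢ ≈ 27.3212 mm.
Magnification m = dᵢ/dₒ = 27.3212/105 ≈ 0.26020.

0.260×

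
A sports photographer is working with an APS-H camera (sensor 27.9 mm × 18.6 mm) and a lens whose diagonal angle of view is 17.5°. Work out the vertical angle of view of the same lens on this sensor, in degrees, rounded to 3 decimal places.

Sensor diagonal = √(27.9² + 18.6²) = √1124.3700 ≈ 33.5316 mm.
From the diagonal AOV: f = 33.5316 / (2·tan(8.75°)) = 33.5316 / 0.30783 ≈ 108.9292 mm.
Vertical AOV = 2·arctan(18.6 / (2 × 108.9292)) = 2·arctan(0.08538) ≈ 9.7598°.

9.760°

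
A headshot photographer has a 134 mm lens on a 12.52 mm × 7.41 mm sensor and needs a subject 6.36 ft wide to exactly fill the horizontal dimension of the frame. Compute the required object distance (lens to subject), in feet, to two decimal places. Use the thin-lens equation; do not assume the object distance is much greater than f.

68.51 ft

W: 6.36 ft × 304.8 mm/ft = 1938.53 mm.
Magnification m = w/W = dᵢ/dₒ; combined with 1/f = 1/dₒ + 1/dᵢ this gives dₒ = f·(1 + W/w).
dₒ = 134 mm × (1 + 1938.53/12.52) = 134 × 155.8345 ≈ 20881.823 mm = 20881.823/304.8 ft = 68.5099 ft.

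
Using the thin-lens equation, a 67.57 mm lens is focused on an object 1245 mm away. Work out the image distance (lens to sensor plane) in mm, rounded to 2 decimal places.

1/dᵢ = 1/f − 1/dₒ = 1/67.57 − 1/1245 = 0.0139963 mm⁻¹.
dᵢ = 1/0.0139963 ≈ 71.4477 mm.

71.45 mm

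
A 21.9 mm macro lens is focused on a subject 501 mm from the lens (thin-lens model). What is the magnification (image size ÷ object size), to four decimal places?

0.0457×

Thin lens: 1/f = 1/dₒ + 1/dᵢ → 1/dᵢ = 1/21.9 − 1/501 = 0.0436661 mm⁻¹, so dᵢ ≈ 22.9011 mm.
Magnification m = dᵢ/dₒ = 22.9011/501 ≈ 0.04571.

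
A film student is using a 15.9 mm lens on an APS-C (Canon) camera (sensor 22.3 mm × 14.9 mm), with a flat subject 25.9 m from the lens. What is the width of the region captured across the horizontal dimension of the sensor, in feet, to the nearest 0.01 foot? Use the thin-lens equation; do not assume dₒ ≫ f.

dₒ: 25.9 m = 25900 mm.
Similar triangles through the lens centre give W/dₒ = w/dᵢ; with 1/f = 1/dₒ + 1/dᵢ this gives W = w·(dₒ − f)/f.
W = 22.3 mm × (25900 − 15.9) / 15.9 = 22.3 × 1627.9308 ≈ 36302.857 mm = 36302.857/304.8 ft = 119.104 ft.

119.10 ft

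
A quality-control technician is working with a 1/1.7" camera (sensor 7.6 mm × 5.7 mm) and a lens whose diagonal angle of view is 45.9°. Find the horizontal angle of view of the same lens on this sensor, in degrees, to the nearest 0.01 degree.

37.43°

Sensor diagonal = √(7.6² + 5.7²) = √90.2500 ≈ 9.5000 mm.
From the diagonal AOV: f = 9.5000 / (2·tan(22.95°)) = 9.5000 / 0.84689 ≈ 11.2175 mm.
Horizontal AOV = 2·arctan(7.6 / (2 × 11.2175)) = 2·arctan(0.33876) ≈ 37.4283°.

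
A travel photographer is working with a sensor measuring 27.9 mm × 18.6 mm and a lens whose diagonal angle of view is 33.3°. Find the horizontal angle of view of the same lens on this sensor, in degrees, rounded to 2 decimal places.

27.95°

Sensor diagonal = √(27.9² + 18.6²) = √1124.3700 ≈ 33.5316 mm.
From the diagonal AOV: f = 33.5316 / (2·tan(16.65°)) = 33.5316 / 0.59813 ≈ 56.0611 mm.
Horizontal AOV = 2·arctan(27.9 / (2 × 56.0611)) = 2·arctan(0.24884) ≈ 27.9469°.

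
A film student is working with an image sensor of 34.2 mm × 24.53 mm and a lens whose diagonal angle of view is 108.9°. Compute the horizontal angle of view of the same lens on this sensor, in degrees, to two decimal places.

Sensor diagonal = √(34.2² + 24.53²) = √1771.3609 ≈ 42.0875 mm.
From the diagonal AOV: f = 42.0875 / (2·tan(54.45°)) = 42.0875 / 2.79873 ≈ 15.0381 mm.
Horizontal AOV = 2·arctan(34.2 / (2 × 15.0381)) = 2·arctan(1.13711) ≈ 97.3418°.

97.34°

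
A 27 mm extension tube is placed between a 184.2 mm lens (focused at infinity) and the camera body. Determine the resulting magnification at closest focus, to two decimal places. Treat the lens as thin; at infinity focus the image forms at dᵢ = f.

0.15×

The tube moves the image plane from f to f + e, so dᵢ = 184.2 + 27 = 211.2 mm. Focus is achieved when 1/f = 1/dₒ + 1/dᵢ, giving dₒ = 1/(1/f − 1/(f+e)).
Magnification m = dᵢ/dₒ = (f+e)·(1/f − 1/(f+e)) = e/f = 27/184.2 ≈ 0.1466.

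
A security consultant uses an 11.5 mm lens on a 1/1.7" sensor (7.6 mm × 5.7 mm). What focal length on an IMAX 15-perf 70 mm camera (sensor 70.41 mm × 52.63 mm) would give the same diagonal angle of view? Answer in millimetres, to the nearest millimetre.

Sensor diagonal = √(7.6² + 5.7²) = √90.2500 ≈ 9.5000 mm.
Sensor diagonal = √(70.41² + 52.63²) = √7727.4850 ≈ 87.9061 mm.
Equal angle of view means equal diagonal/f ratio, so f₂ = f₁ · (diagonal₂/diagonal₁) = 11.5 × 87.9061/9.5000.
f₂ = 11.5 × 9.25328 ≈ 106.413 mm.

106 mm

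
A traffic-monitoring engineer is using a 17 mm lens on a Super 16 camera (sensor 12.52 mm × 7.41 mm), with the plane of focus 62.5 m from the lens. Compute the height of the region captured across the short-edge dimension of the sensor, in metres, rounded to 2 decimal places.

27.24 m

dₒ: 62.5 m = 62500 mm.
Similar triangles through the lens centre give W/dₒ = h/dᵢ; with 1/f = 1/dₒ + 1/dᵢ this gives W = h·(dₒ − f)/f.
W = 7.41 mm × (62500 − 17) / 17 = 7.41 × 3675.4706 ≈ 27235.237 mm = 27.2352 m.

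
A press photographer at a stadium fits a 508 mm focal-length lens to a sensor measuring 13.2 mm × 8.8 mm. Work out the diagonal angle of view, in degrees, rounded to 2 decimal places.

Sensor diagonal = √(13.2² + 8.8²) = √251.6800 ≈ 15.8644 mm.
Angle of view α = 2·arctan(d/2f) with d = 15.8644 mm and f = 508 mm.
d/2f = 0.01561; arctan(0.01561) ≈ 0.8946°, so α ≈ 1.7892°.

1.79°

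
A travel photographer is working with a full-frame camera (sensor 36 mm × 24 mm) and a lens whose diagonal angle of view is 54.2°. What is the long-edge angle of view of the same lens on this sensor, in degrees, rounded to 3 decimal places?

Sensor diagonal = √(36² + 24²) = √1872.0000 ≈ 43.2666 mm.
From the diagonal AOV: f = 43.2666 / (2·tan(27.1°)) = 43.2666 / 1.02345 ≈ 42.2752 mm.
Long-edge AOV = 2·arctan(36 / (2 × 42.2752)) = 2·arctan(0.42578) ≈ 46.1268°.

46.127°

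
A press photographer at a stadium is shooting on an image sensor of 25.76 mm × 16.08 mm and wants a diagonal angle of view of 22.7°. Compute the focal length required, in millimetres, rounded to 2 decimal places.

75.64 mm

Sensor diagonal = √(25.76² + 16.08²) = √922.1440 ≈ 30.3668 mm.
From α = 2·arctan(d/2f) we get f = d / (2·tan(α/2)).
With d = 30.3668 mm and α/2 = 11.35°, tan(α/2) ≈ 0.20073, so f ≈ 30.3668 / 0.40145 ≈ 75.6420 mm.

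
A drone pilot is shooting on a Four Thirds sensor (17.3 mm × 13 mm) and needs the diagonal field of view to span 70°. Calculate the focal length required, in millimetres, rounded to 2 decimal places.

Sensor diagonal = √(17.3² + 13²) = √468.2900 ≈ 21.6400 mm.
From α = 2·arctan(d/2f) we get f = d / (2·tan(α/2)).
With d = 21.6400 mm and α/2 = 35°, tan(α/2) ≈ 0.70021, so f ≈ 21.6400 / 1.40042 ≈ 15.4526 mm.

15.45 mm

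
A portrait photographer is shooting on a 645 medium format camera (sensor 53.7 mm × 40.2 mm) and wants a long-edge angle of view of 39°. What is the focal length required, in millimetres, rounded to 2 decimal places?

From α = 2·arctan(w/2f) we get f = w / (2·tan(α/2)).
With w = 53.7 mm and α/2 = 19.5°, tan(α/2) ≈ 0.35412, so f ≈ 53.7 / 0.70824 ≈ 75.8221 mm.

75.82 mm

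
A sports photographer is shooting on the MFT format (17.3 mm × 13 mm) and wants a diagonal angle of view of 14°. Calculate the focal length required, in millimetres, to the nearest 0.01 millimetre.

Sensor diagonal = √(17.3² + 13²) = √468.2900 ≈ 21.6400 mm.
From α = 2·arctan(d/2f) we get f = d / (2·tan(α/2)).
With d = 21.6400 mm and α/2 = 7°, tan(α/2) ≈ 0.12278, so f ≈ 21.6400 / 0.24557 ≈ 88.1219 mm.

88.12 mm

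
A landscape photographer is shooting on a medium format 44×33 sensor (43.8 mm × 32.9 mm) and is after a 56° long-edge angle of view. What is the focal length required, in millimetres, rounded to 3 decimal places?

41.188 mm

From α = 2·arctan(w/2f) we get f = w / (2·tan(α/2)).
With w = 43.8 mm and α/2 = 28°, tan(α/2) ≈ 0.53171, so f ≈ 43.8 / 1.06342 ≈ 41.1879 mm.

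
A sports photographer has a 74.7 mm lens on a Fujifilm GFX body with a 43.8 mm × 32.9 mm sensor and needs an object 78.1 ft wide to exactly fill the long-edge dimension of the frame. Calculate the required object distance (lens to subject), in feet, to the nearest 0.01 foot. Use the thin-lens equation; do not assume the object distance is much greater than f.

W: 78.1 ft × 304.8 mm/ft = 23804.88 mm.
Magnification m = w/W = dᵢ/dₒ; combined with 1/f = 1/dₒ + 1/dᵢ this gives dₒ = f·(1 + W/w).
dₒ = 74.7 mm × (1 + 23804.9/43.8) = 74.7 × 544.4904 ≈ 40673.432 mm = 40673.432/304.8 ft = 133.443 ft.

133.44 ft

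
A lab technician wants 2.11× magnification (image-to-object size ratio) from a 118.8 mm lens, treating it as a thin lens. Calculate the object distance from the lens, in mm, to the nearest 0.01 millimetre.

With m = dᵢ/dₒ and 1/f = 1/dₒ + 1/dᵢ, substituting dᵢ = m·dₒ gives 1/f = (1 + 1/m)/dₒ, hence dₒ = f·(1 + 1/m).
dₒ = 118.8 × (1 + 1/2.11) = 118.8 × 1.47393 ≈ 175.103 mm.

175.10 mm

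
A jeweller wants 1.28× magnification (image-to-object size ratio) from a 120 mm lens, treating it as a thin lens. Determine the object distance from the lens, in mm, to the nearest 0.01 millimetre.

213.75 mm

With m = dᵢ/dₒ and 1/f = 1/dₒ + 1/dᵢ, substituting dᵢ = m·dₒ gives 1/f = (1 + 1/m)/dₒ, hence dₒ = f·(1 + 1/m).
dₒ = 120 × (1 + 1/1.28) = 120 × 1.78125 ≈ 213.750 mm.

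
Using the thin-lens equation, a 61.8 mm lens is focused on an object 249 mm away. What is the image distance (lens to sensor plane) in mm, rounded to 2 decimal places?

1/dᵢ = 1/f − 1/dₒ = 1/61.8 − 1/249 = 0.0121652 mm⁻¹.
dᵢ = 1/0.0121652 ≈ 82.2019 mm.

82.20 mm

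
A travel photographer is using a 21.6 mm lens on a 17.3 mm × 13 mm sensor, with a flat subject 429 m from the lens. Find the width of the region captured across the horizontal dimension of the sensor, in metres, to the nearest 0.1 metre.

dₒ: 429 m = 429000 mm.
Similar triangles through the lens centre give W/dₒ = w/dᵢ; with 1/f = 1/dₒ + 1/dᵢ this gives W = w·(dₒ − f)/f.
W = 17.3 mm × (429000 − 21.6) / 21.6 = 17.3 × 19860.1111 ≈ 343579.922 mm = 343.58 m.

343.6 m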